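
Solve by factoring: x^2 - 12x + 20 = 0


We need two numbers that multiply to 20 and add to -12.
Those numbers are -10 and -2 (since (-10) * (-2) = 20 and (-10) + (-2) = -12).
So x^2 - 12x + 20 = (x - 10)(x - 2) = 0
Setting each factor to zero: x = 10 or x = 2

x = 2, x = 10


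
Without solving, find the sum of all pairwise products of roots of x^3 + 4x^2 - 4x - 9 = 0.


By Vieta's formulas for x^3 + bx^2 + cx + d = 0:
  r1 + r2 + r3 = -b/a = -4
  r1*r2 + r1*r3 + r2*r3 = c/a = -4
  r1*r2*r3 = -d/a = 9


Sum of pairwise products = -4


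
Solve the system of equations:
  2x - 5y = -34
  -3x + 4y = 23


Using Cramer's rule:
Determinant D = (2)(4) - (-3)(-5) = 8 - 15 = -7
Dx = (-34)(4) - (23)(-5) = -136 + 115 = -21
Dy = (2)(23) - (-3)(-34) = 46 - 102 = -56
x = Dx/D = -21/-7 = 3
y = Dy/D = -56/-7 = 8

x = 3, y = 8


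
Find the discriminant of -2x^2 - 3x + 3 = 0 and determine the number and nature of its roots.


For ax^2 + bx + c = 0, discriminant D = b^2 - 4ac
Here a = -2, b = -3, c = 3
D = (-3)^2 - 4(-2)(3) = 9 + 24 = 33

D = 33 > 0 but not a perfect square
The equation has 2 distinct real irrational roots.

Discriminant = 33, 2 distinct real irrational roots


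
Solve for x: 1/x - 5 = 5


Subtract -5 from both sides: 1/x = 10
Multiply both sides by x: 1 = 10 * x
Divide by 10: x = 1/10

x = 1/10


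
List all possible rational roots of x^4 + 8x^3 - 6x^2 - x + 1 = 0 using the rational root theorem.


Rational root theorem: possible roots are ±p/q where:
  p divides the constant term (1): p ∈ {1}
  q divides the leading coefficient (1): q ∈ {1}

All possible rational roots: -1, 1

-1, 1


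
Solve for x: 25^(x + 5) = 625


Express both sides with the same base.
625 = 25^2
Since the bases match, equate exponents: x + 5 = 2
So x = 2 - (5) = -3

x = -3


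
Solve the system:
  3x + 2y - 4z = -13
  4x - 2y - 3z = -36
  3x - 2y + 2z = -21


Using Cramer's rule. Expand each determinant along the first row.
D  = 3*[(-2)*2 - (-3)*(-2)] - 2*[4*2 - (-3)*3] + (-4)*[4*(-2) - (-2)*3]
  = 3*(-10) - 2*(17) + (-4)*(-2) = -56
Dx = (-13)*[(-2)*2 - (-3)*(-2)] - 2*[(-36)*2 - (-3)*(-21)] + (-4)*[(-36)*(-2) - (-2)*(-21)]
  = (-13)*(-10) - 2*(-135) + (-4)*(30) = 280
Dy = 3*[(-36)*2 - (-3)*(-21)] - (-13)*[4*2 - (-3)*3] + (-4)*[4*(-21) - (-36)*3]
  = 3*(-135) - (-13)*(17) + (-4)*(24) = -280
Dz = 3*[(-2)*(-21) - (-36)*(-2)] - 2*[4*(-21) - (-36)*3] + (-13)*[4*(-2) - (-2)*3]
  = 3*(-30) - 2*(24) + (-13)*(-2) = -112
x = Dx/D = 280/-56 = -5, y = Dy/D = -280/-56 = 5, z = Dz/D = -112/-56 = 2
Check eq1: (3)(-5) + (2)(5) + (-4)(2) = -13 = -13 ✓
Check eq2: (4)(-5) + (-2)(5) + (-3)(2) = -36 = -36 ✓
Check eq3: (3)(-5) + (-2)(5) + (2)(2) = -21 = -21 ✓

x = -5, y = 5, z = 2


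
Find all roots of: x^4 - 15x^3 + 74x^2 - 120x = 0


The constant term is 0, so x = 0 is a root. Factor out x:
  x^3 - 15x^2 + 74x - 120 = 0
Let p(x) = x^3 - 15x^2 + 74x - 120. By the rational root theorem (leading coefficient 1), any rational root is an integer divisor of 120: try ±1, ±2, ... in turn.
Test x = 1: value = -60 ≠ 0.
Test x = -1: value = -210 ≠ 0.
Test x = 2: value = -24 ≠ 0.
Test x = -2: value = -336 ≠ 0.
Test x = 3: value = -6 ≠ 0.
Test x = -3: value = -504 ≠ 0.
Test x = 4: value = 0 ✓, so (x - 4) is a factor.
Synthetic division by (x - 4): bring down 1; 1(4) - 15 = -11; (-11)(4) + 74 = 30; 30(4) - 120 = 0 → quotient x^2 - 11x + 30, remainder 0.
Solve the quadratic x^2 - 11x + 30 = 0: discriminant = (-11)^2 - 4(1)(30) = 121 - 120 = 1.
sqrt(1) = 1, so x = (11 ± 1)/2: x = 6 or x = 5.
Collecting all roots found:

x = 0, x = 4, x = 5, x = 6


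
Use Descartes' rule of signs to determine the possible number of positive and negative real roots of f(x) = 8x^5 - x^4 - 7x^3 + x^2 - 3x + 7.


Descartes' rule of signs:

For positive roots, count sign changes in f(x) = 8x^5 - x^4 - 7x^3 + x^2 - 3x + 7:
Signs of coefficients: +, -, -, +, -, +
Number of sign changes: 4
Possible positive real roots: 4, 2, 0

For negative roots, examine f(-x) = -8x^5 - x^4 + 7x^3 + x^2 + 3x + 7:
Signs of coefficients: -, -, +, +, +, +
Number of sign changes: 1
Possible negative real roots: 1

Positive roots: 4 or 2 or 0; Negative roots: 1


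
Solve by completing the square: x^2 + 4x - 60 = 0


Start: x^2 + 4x - 60 = 0
Move constant: x^2 + 4x = 60
Half of 4 is 2, squared is 4
Add 4 to both sides: x^2 + 4x + 4 = 64
(x + 2)^2 = 64
x + 2 = ±8
x = -2 + 8 = 6 or x = -2 - 8 = -10

x = -10, x = 6


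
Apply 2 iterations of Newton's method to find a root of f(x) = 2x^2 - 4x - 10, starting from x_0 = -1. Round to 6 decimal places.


Newton's method: x_(n+1) = x_n - f(x_n)/f'(x_n)
f(x) = 2x^2 - 4x - 10
f'(x) = 4x - 4

Iteration 1:
  f(-1.000000) = -4.000000
  f'(-1.000000) = -8.000000
  x_1 = -1.000000 - (-4.000000)/(-8.000000) = -1.500000

Iteration 2:
  f(-1.500000) = 0.500000
  f'(-1.500000) = -10.000000
  x_2 = -1.500000 - (0.500000)/(-10.000000) = -1.450000

x_2 = -1.450000


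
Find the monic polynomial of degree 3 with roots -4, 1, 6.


A monic polynomial with roots -4, 1, 6 is:
p(x) = (x + 4)(x - 1)(x - 6)
After multiplying by (x + 4): x + 4
After multiplying by (x - 1): x^2 + 3x - 4
After multiplying by (x - 6): x^3 - 3x^2 - 22x + 24

x^3 - 3x^2 - 22x + 24


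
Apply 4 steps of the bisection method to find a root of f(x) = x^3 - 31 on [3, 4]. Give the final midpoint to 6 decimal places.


f(x) = x^3 - 31
f(3) = -4 < 0
f(4) = 33 > 0

Step 1: midpoint = (3.000000 + 4.000000)/2 = 3.500000
  f(3.500000) = 11.875000
  f(mid) > 0, so root is in [3.000000, 3.500000]

Step 2: midpoint = (3.000000 + 3.500000)/2 = 3.250000
  f(3.250000) = 3.328125
  f(mid) > 0, so root is in [3.000000, 3.250000]

Step 3: midpoint = (3.000000 + 3.250000)/2 = 3.125000
  f(3.125000) = -0.482422
  f(mid) < 0, so root is in [3.125000, 3.250000]

Step 4: midpoint = (3.125000 + 3.250000)/2 = 3.187500
  f(3.187500) = 1.385498
  f(mid) > 0, so root is in [3.125000, 3.187500]

midpoint = 3.187500


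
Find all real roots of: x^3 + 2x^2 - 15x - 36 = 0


Let p(x) = x^3 + 2x^2 - 15x - 36. By the rational root theorem (leading coefficient 1), any rational root is an integer divisor of 36: try ±1, ±2, ... in turn.
Test x = 1: value = -48 ≠ 0.
Test x = -1: value = -20 ≠ 0.
Test x = 2: value = -50 ≠ 0.
Test x = -2: value = -6 ≠ 0.
Test x = 3: value = -36 ≠ 0.
Test x = -3: value = 0 ✓, so (x + 3) is a factor.
Synthetic division by (x + 3): bring down 1; 1(-3) + 2 = -1; (-1)(-3) - 15 = -12; (-12)(-3) - 36 = 0 → quotient x^2 - x - 12, remainder 0.
Solve the quadratic x^2 - x - 12 = 0: discriminant = (-1)^2 - 4(1)(-12) = 1 + 48 = 49.
sqrt(49) = 7, so x = (1 ± 7)/2: x = 4 or x = -3.

x = -3 (multiplicity 2), x = 4


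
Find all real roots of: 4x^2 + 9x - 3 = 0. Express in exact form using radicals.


Using the quadratic formula: x = (-b ± sqrt(b^2 - 4ac)) / (2a)
Here a = 4, b = 9, c = -3
Discriminant = b^2 - 4ac = 9^2 - 4(4)(-3) = 81 + 48 = 129
Since discriminant = 129 > 0, there are two real roots.
x = (-9 ± sqrt(129)) / 8
Numerically: x ≈ 0.2947 or x ≈ -2.5447

x = (-9 + sqrt(129)) / 8 or x = (-9 - sqrt(129)) / 8


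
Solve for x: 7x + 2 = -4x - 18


Starting with: 7x + 2 = -4x - 18
Move all x terms to left: (7 + 4)x = -18 - 2
Simplify: 11x = -20
Divide both sides by 11: x = -20/11

x = -20/11


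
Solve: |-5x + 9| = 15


An absolute value equation |expr| = 15 gives two cases:
Case 1: -5x + 9 = 15
  -5x = 6, so x = -6/5
Case 2: -5x + 9 = -15
  -5x = -24, so x = 24/5

x = -6/5, x = 24/5


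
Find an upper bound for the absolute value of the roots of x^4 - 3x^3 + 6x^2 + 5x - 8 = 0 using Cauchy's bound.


Cauchy's bound: all roots r satisfy |r| <= 1 + max(|a_i/a_n|) for i = 0,...,n-1
where a_n is the leading coefficient.

Coefficients: [1, -3, 6, 5, -8]
Leading coefficient a_n = 1
Ratios |a_i/a_n|: 3, 6, 5, 8
Maximum ratio: 8
Cauchy's bound: |r| <= 1 + 8 = 9

Upper bound = 9


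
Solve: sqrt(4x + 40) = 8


Square both sides: 4x + 40 = 8^2 = 64
4x = 64 - 40 = 24
x = 6
Check: sqrt(4*6 + 40) = sqrt(64) = 8 ✓

x = 6


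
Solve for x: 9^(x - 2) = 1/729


Express both sides with the same base.
1/729 = 9^(-3)
Since the bases match, equate exponents: x - 2 = -3
So x = -3 - (-2) = -1

x = -1


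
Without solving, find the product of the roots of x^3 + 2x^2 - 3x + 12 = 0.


By Vieta's formulas for x^3 + bx^2 + cx + d = 0:
  r1 + r2 + r3 = -b/a = -2
  r1*r2 + r1*r3 + r2*r3 = c/a = -3
  r1*r2*r3 = -d/a = -12


Product = -12


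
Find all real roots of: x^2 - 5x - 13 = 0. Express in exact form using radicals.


Using the quadratic formula: x = (-b ± sqrt(b^2 - 4ac)) / (2a)
Here a = 1, b = -5, c = -13
Discriminant = b^2 - 4ac = (-5)^2 - 4(1)(-13) = 25 + 52 = 77
Since discriminant = 77 > 0, there are two real roots.
x = (5 ± sqrt(77)) / 2
Numerically: x ≈ 6.8875 or x ≈ -1.8875

x = (5 + sqrt(77)) / 2 or x = (5 - sqrt(77)) / 2


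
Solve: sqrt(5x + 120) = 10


Square both sides: 5x + 120 = 10^2 = 100
5x = 100 - 120 = -20
x = -4
Check: sqrt(5*(-4) + 120) = sqrt(100) = 10 ✓

x = -4


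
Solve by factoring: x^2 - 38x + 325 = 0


We need two numbers that multiply to 325 and add to -38.
Those numbers are -13 and -25 (since (-13) * (-25) = 325 and (-13) + (-25) = -38).
So x^2 - 38x + 325 = (x - 13)(x - 25) = 0
Setting each factor to zero: x = 13 or x = 25

x = 13, x = 25


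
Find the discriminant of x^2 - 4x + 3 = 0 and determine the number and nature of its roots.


For ax^2 + bx + c = 0, discriminant D = b^2 - 4ac
Here a = 1, b = -4, c = 3
D = (-4)^2 - 4(1)(3) = 16 - 12 = 4

D = 4 > 0 and is a perfect square (sqrt = 2)
The equation has 2 distinct real rational roots.

Discriminant = 4, 2 distinct real rational roots


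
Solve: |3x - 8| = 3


An absolute value equation |expr| = 3 gives two cases:
Case 1: 3x - 8 = 3
  3x = 11, so x = 11/3
Case 2: 3x - 8 = -3
  3x = 5, so x = 5/3

x = 5/3, x = 11/3


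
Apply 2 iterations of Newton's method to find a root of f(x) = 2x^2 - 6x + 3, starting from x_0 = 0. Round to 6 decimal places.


Newton's method: x_(n+1) = x_n - f(x_n)/f'(x_n)
f(x) = 2x^2 - 6x + 3
f'(x) = 4x - 6

Iteration 1:
  f(0.000000) = 3.000000
  f'(0.000000) = -6.000000
  x_1 = 0.000000 - (3.000000)/(-6.000000) = 0.500000

Iteration 2:
  f(0.500000) = 0.500000
  f'(0.500000) = -4.000000
  x_2 = 0.500000 - (0.500000)/(-4.000000) = 0.625000

x_2 = 0.625000


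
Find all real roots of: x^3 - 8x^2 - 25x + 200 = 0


Let p(x) = x^3 - 8x^2 - 25x + 200. By the rational root theorem (leading coefficient 1), any rational root is an integer divisor of 200: try ±1, ±2, ... in turn.
Test x = 1: value = 168 ≠ 0.
Test x = -1: value = 216 ≠ 0.
Test x = 2: value = 126 ≠ 0.
Test x = -2: value = 210 ≠ 0.
Test x = 4: value = 36 ≠ 0.
Test x = -4: value = 108 ≠ 0.
Test x = 5: value = 0 ✓, so (x - 5) is a factor.
Synthetic division by (x - 5): bring down 1; 1(5) - 8 = -3; (-3)(5) - 25 = -40; (-40)(5) + 200 = 0 → quotient x^2 - 3x - 40, remainder 0.
Solve the quadratic x^2 - 3x - 40 = 0: discriminant = (-3)^2 - 4(1)(-40) = 9 + 160 = 169.
sqrt(169) = 13, so x = (3 ± 13)/2: x = 8 or x = -5.

x = -5, x = 5, x = 8


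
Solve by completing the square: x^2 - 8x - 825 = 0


Start: x^2 - 8x - 825 = 0
Move constant: x^2 - 8x = 825
Half of -8 is -4, squared is 16
Add 16 to both sides: x^2 - 8x + 16 = 841
(x - 4)^2 = 841
x - 4 = ±29
x = 4 + 29 = 33 or x = 4 - 29 = -25

x = -25, x = 33


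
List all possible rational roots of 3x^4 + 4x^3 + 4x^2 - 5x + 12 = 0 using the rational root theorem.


Rational root theorem: possible roots are ±p/q where:
  p divides the constant term (12): p ∈ {1, 2, 3, 4, 6, 12}
  q divides the leading coefficient (3): q ∈ {1, 3}

All possible rational roots: -12, -6, -4, -3, -2, -4/3, -1, -2/3, -1/3, 1/3, 2/3, 1, 4/3, 2, 3, 4, 6, 12

-12, -6, -4, -3, -2, -4/3, -1, -2/3, -1/3, 1/3, 2/3, 1, 4/3, 2, 3, 4, 6, 12


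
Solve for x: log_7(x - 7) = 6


Convert to exponential form: x - 7 = 7^6 = 117649
x = 117649 + 7 = 117656
Check: log_7(117656 - 7) = log_7(117649) = log_7(117649) = 6 ✓

x = 117656


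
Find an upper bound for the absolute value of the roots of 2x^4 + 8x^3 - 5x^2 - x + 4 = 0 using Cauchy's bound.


Cauchy's bound: all roots r satisfy |r| <= 1 + max(|a_i/a_n|) for i = 0,...,n-1
where a_n is the leading coefficient.

Coefficients: [2, 8, -5, -1, 4]
Leading coefficient a_n = 2
Ratios |a_i/a_n|: 4, 5/2, 1/2, 2
Maximum ratio: 4
Cauchy's bound: |r| <= 1 + 4 = 5

Upper bound = 5


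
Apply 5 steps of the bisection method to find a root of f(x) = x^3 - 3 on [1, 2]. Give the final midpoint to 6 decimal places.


f(x) = x^3 - 3
f(1) = -2 < 0
f(2) = 5 > 0

Step 1: midpoint = (1.000000 + 2.000000)/2 = 1.500000
  f(1.500000) = 0.375000
  f(mid) > 0, so root is in [1.000000, 1.500000]

Step 2: midpoint = (1.000000 + 1.500000)/2 = 1.250000
  f(1.250000) = -1.046875
  f(mid) < 0, so root is in [1.250000, 1.500000]

Step 3: midpoint = (1.250000 + 1.500000)/2 = 1.375000
  f(1.375000) = -0.400391
  f(mid) < 0, so root is in [1.375000, 1.500000]

Step 4: midpoint = (1.375000 + 1.500000)/2 = 1.437500
  f(1.437500) = -0.029541
  f(mid) < 0, so root is in [1.437500, 1.500000]

Step 5: midpoint = (1.437500 + 1.500000)/2 = 1.468750
  f(1.468750) = 0.168427
  f(mid) > 0, so root is in [1.437500, 1.468750]

midpoint = 1.468750


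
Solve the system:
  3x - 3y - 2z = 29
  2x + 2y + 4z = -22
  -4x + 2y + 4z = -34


Using Cramer's rule. Expand each determinant along the first row.
D  = 3*[2*4 - 4*2] - (-3)*[2*4 - 4*(-4)] + (-2)*[2*2 - 2*(-4)]
  = 3*(0) - (-3)*(24) + (-2)*(12) = 48
Dx = 29*[2*4 - 4*2] - (-3)*[(-22)*4 - 4*(-34)] + (-2)*[(-22)*2 - 2*(-34)]
  = 29*(0) - (-3)*(48) + (-2)*(24) = 96
Dy = 3*[(-22)*4 - 4*(-34)] - 29*[2*4 - 4*(-4)] + (-2)*[2*(-34) - (-22)*(-4)]
  = 3*(48) - 29*(24) + (-2)*(-156) = -240
Dz = 3*[2*(-34) - (-22)*2] - (-3)*[2*(-34) - (-22)*(-4)] + 29*[2*2 - 2*(-4)]
  = 3*(-24) - (-3)*(-156) + 29*(12) = -192
x = Dx/D = 96/48 = 2, y = Dy/D = -240/48 = -5, z = Dz/D = -192/48 = -4
Check eq1: (3)(2) + (-3)(-5) + (-2)(-4) = 29 = 29 ✓
Check eq2: (2)(2) + (2)(-5) + (4)(-4) = -22 = -22 ✓
Check eq3: (-4)(2) + (2)(-5) + (4)(-4) = -34 = -34 ✓

x = 2, y = -5, z = -4


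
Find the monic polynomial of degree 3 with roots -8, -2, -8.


A monic polynomial with roots -8, -2, -8 is:
p(x) = (x + 8)(x + 2)(x + 8)
After multiplying by (x + 8): x + 8
After multiplying by (x + 2): x^2 + 10x + 16
After multiplying by (x + 8): x^3 + 18x^2 + 96x + 128

x^3 + 18x^2 + 96x + 128


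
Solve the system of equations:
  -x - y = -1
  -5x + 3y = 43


Using Cramer's rule:
Determinant D = (-1)(3) - (-5)(-1) = -3 - 5 = -8
Dx = (-1)(3) - (43)(-1) = -3 + 43 = 40
Dy = (-1)(43) - (-5)(-1) = -43 - 5 = -48
x = Dx/D = 40/-8 = -5
y = Dy/D = -48/-8 = 6

x = -5, y = 6


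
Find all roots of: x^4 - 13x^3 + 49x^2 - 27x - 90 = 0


Let p(x) = x^4 - 13x^3 + 49x^2 - 27x - 90. By the rational root theorem (leading coefficient 1), any rational root is an integer divisor of 90: try ±1, ±2, ... in turn.
Test x = 1: value = -80 ≠ 0.
Test x = -1: value = 0 ✓, so (x + 1) is a factor.
Synthetic division by (x + 1): bring down 1; 1(-1) - 13 = -14; (-14)(-1) + 49 = 63; 63(-1) - 27 = -90; (-90)(-1) - 90 = 0 → quotient x^3 - 14x^2 + 63x - 90, remainder 0.
Continue with the quotient x^3 - 14x^2 + 63x - 90 (candidates must divide 90; re-test x = -1 first in case it repeats).
Test x = -1: value = -168 ≠ 0.
Test x = 2: value = -12 ≠ 0.
Test x = -2: value = -280 ≠ 0.
Test x = 3: value = 0 ✓, so (x - 3) is a factor.
Synthetic division by (x - 3): bring down 1; 1(3) - 14 = -11; (-11)(3) + 63 = 30; 30(3) - 90 = 0 → quotient x^2 - 11x + 30, remainder 0.
Solve the quadratic x^2 - 11x + 30 = 0: discriminant = (-11)^2 - 4(1)(30) = 121 - 120 = 1.
sqrt(1) = 1, so x = (11 ± 1)/2: x = 6 or x = 5.
Collecting all roots found:

x = -1, x = 3, x = 5, x = 6


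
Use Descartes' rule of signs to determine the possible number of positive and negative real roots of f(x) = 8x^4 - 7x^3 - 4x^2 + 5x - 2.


Descartes' rule of signs:

For positive roots, count sign changes in f(x) = 8x^4 - 7x^3 - 4x^2 + 5x - 2:
Signs of coefficients: +, -, -, +, -
Number of sign changes: 3
Possible positive real roots: 3, 1

For negative roots, examine f(-x) = 8x^4 + 7x^3 - 4x^2 - 5x - 2:
Signs of coefficients: +, +, -, -, -
Number of sign changes: 1
Possible negative real roots: 1

Positive roots: 3 or 1; Negative roots: 1


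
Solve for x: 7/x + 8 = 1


Subtract 8 from both sides: 7/x = -7
Multiply both sides by x: 7 = -7 * x
Divide by -7: x = -1

x = -1


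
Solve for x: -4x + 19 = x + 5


Starting with: -4x + 19 = x + 5
Move all x terms to left: (-4 - 1)x = 5 - 19
Simplify: -5x = -14
Divide both sides by -5: x = 14/5

x = 14/5


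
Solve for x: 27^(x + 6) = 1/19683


Express both sides with the same base.
1/19683 = 27^(-3)
Since the bases match, equate exponents: x + 6 = -3
So x = -3 - (6) = -9

x = -9


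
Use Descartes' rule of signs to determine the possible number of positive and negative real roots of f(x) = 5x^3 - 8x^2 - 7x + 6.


Descartes' rule of signs:

For positive roots, count sign changes in f(x) = 5x^3 - 8x^2 - 7x + 6:
Signs of coefficients: +, -, -, +
Number of sign changes: 2
Possible positive real roots: 2, 0

For negative roots, examine f(-x) = -5x^3 - 8x^2 + 7x + 6:
Signs of coefficients: -, -, +, +
Number of sign changes: 1
Possible negative real roots: 1

Positive roots: 2 or 0; Negative roots: 1


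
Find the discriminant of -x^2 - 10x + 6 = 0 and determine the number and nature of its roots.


For ax^2 + bx + c = 0, discriminant D = b^2 - 4ac
Here a = -1, b = -10, c = 6
D = (-10)^2 - 4(-1)(6) = 100 + 24 = 124

D = 124 > 0 but not a perfect square
The equation has 2 distinct real irrational roots.

Discriminant = 124, 2 distinct real irrational roots


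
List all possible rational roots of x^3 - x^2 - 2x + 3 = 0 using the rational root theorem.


Rational root theorem: possible roots are ±p/q where:
  p divides the constant term (3): p ∈ {1, 3}
  q divides the leading coefficient (1): q ∈ {1}

All possible rational roots: -3, -1, 1, 3

-3, -1, 1, 3


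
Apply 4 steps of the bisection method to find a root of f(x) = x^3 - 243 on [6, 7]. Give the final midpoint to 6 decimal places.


f(x) = x^3 - 243
f(6) = -27 < 0
f(7) = 100 > 0

Step 1: midpoint = (6.000000 + 7.000000)/2 = 6.500000
  f(6.500000) = 31.625000
  f(mid) > 0, so root is in [6.000000, 6.500000]

Step 2: midpoint = (6.000000 + 6.500000)/2 = 6.250000
  f(6.250000) = 1.140625
  f(mid) > 0, so root is in [6.000000, 6.250000]

Step 3: midpoint = (6.000000 + 6.250000)/2 = 6.125000
  f(6.125000) = -13.216797
  f(mid) < 0, so root is in [6.125000, 6.250000]

Step 4: midpoint = (6.125000 + 6.250000)/2 = 6.187500
  f(6.187500) = -6.110596
  f(mid) < 0, so root is in [6.187500, 6.250000]

midpoint = 6.187500


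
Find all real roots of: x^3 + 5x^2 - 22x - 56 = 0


Let p(x) = x^3 + 5x^2 - 22x - 56. By the rational root theorem (leading coefficient 1), any rational root is an integer divisor of 56: try ±1, ±2, ... in turn.
Test x = 1: value = -72 ≠ 0.
Test x = -1: value = -30 ≠ 0.
Test x = 2: value = -72 ≠ 0.
Test x = -2: value = 0 ✓, so (x + 2) is a factor.
Synthetic division by (x + 2): bring down 1; 1(-2) + 5 = 3; 3(-2) - 22 = -28; (-28)(-2) - 56 = 0 → quotient x^2 + 3x - 28, remainder 0.
Solve the quadratic x^2 + 3x - 28 = 0: discriminant = 3^2 - 4(1)(-28) = 9 + 112 = 121.
sqrt(121) = 11, so x = (-3 ± 11)/2: x = 4 or x = -7.

x = -7, x = -2, x = 4


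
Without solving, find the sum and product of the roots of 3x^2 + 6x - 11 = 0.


By Vieta's formulas for ax^2 + bx + c = 0:
  Sum of roots = -b/a
  Product of roots = c/a

Here a = 3, b = 6, c = -11
Sum = -(6)/3 = -2
Product = -11/3 = -11/3

Sum = -2, Product = -11/3


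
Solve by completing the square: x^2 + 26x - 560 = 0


Start: x^2 + 26x - 560 = 0
Move constant: x^2 + 26x = 560
Half of 26 is 13, squared is 169
Add 169 to both sides: x^2 + 26x + 169 = 729
(x + 13)^2 = 729
x + 13 = ±27
x = -13 + 27 = 14 or x = -13 - 27 = -40

x = -40, x = 14


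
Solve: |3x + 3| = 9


An absolute value equation |expr| = 9 gives two cases:
Case 1: 3x + 3 = 9
  3x = 6, so x = 2
Case 2: 3x + 3 = -9
  3x = -12, so x = -4

x = -4, x = 2


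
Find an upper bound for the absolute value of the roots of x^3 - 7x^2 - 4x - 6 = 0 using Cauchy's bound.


Cauchy's bound: all roots r satisfy |r| <= 1 + max(|a_i/a_n|) for i = 0,...,n-1
where a_n is the leading coefficient.

Coefficients: [1, -7, -4, -6]
Leading coefficient a_n = 1
Ratios |a_i/a_n|: 7, 4, 6
Maximum ratio: 7
Cauchy's bound: |r| <= 1 + 7 = 8

Upper bound = 8


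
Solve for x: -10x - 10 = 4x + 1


Starting with: -10x - 10 = 4x + 1
Move all x terms to left: (-10 - 4)x = 1 + 10
Simplify: -14x = 11
Divide both sides by -14: x = -11/14

x = -11/14


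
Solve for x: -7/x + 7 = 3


Subtract 7 from both sides: -7/x = -4
Multiply both sides by x: -7 = -4 * x
Divide by -4: x = 7/4

x = 7/4


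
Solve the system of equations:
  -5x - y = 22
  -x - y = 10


Using Cramer's rule:
Determinant D = (-5)(-1) - (-1)(-1) = 5 - 1 = 4
Dx = (22)(-1) - (10)(-1) = -22 + 10 = -12
Dy = (-5)(10) - (-1)(22) = -50 + 22 = -28
x = Dx/D = -12/4 = -3
y = Dy/D = -28/4 = -7

x = -3, y = -7


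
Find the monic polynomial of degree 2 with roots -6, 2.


A monic polynomial with roots -6, 2 is:
p(x) = (x + 6)(x - 2)
After multiplying by (x + 6): x + 6
After multiplying by (x - 2): x^2 + 4x - 12

x^2 + 4x - 12


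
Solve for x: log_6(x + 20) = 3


Convert to exponential form: x + 20 = 6^3 = 216
x = 216 - 20 = 196
Check: log_6(196 + 20) = log_6(216) = log_6(216) = 3 ✓

x = 196


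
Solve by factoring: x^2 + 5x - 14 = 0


We need two numbers that multiply to -14 and add to 5.
Those numbers are -2 and 7 (since (-2) * 7 = -14 and (-2) + 7 = 5).
So x^2 + 5x - 14 = (x - 2)(x + 7) = 0
Setting each factor to zero: x = 2 or x = -7

x = -7, x = 2


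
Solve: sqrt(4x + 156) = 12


Square both sides: 4x + 156 = 12^2 = 144
4x = 144 - 156 = -12
x = -3
Check: sqrt(4*(-3) + 156) = sqrt(144) = 12 ✓

x = -3


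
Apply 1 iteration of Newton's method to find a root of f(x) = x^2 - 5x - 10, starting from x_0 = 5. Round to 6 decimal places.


Newton's method: x_(n+1) = x_n - f(x_n)/f'(x_n)
f(x) = x^2 - 5x - 10
f'(x) = 2x - 5

Iteration 1:
  f(5.000000) = -10.000000
  f'(5.000000) = 5.000000
  x_1 = 5.000000 - (-10.000000)/(5.000000) = 7.000000

x_1 = 7.000000


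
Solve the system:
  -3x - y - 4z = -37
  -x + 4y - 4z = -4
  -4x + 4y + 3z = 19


Using Cramer's rule. Expand each determinant along the first row.
D  = (-3)*[4*3 - (-4)*4] - (-1)*[(-1)*3 - (-4)*(-4)] + (-4)*[(-1)*4 - 4*(-4)]
  = (-3)*(28) - (-1)*(-19) + (-4)*(12) = -151
Dx = (-37)*[4*3 - (-4)*4] - (-1)*[(-4)*3 - (-4)*19] + (-4)*[(-4)*4 - 4*19]
  = (-37)*(28) - (-1)*(64) + (-4)*(-92) = -604
Dy = (-3)*[(-4)*3 - (-4)*19] - (-37)*[(-1)*3 - (-4)*(-4)] + (-4)*[(-1)*19 - (-4)*(-4)]
  = (-3)*(64) - (-37)*(-19) + (-4)*(-35) = -755
Dz = (-3)*[4*19 - (-4)*4] - (-1)*[(-1)*19 - (-4)*(-4)] + (-37)*[(-1)*4 - 4*(-4)]
  = (-3)*(92) - (-1)*(-35) + (-37)*(12) = -755
x = Dx/D = -604/-151 = 4, y = Dy/D = -755/-151 = 5, z = Dz/D = -755/-151 = 5
Check eq1: (-3)(4) + (-1)(5) + (-4)(5) = -37 = -37 ✓
Check eq2: (-1)(4) + (4)(5) + (-4)(5) = -4 = -4 ✓
Check eq3: (-4)(4) + (4)(5) + (3)(5) = 19 = 19 ✓

x = 4, y = 5, z = 5


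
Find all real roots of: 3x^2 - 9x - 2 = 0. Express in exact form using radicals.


Using the quadratic formula: x = (-b ± sqrt(b^2 - 4ac)) / (2a)
Here a = 3, b = -9, c = -2
Discriminant = b^2 - 4ac = (-9)^2 - 4(3)(-2) = 81 + 24 = 105
Since discriminant = 105 > 0, there are two real roots.
x = (9 ± sqrt(105)) / 6
Numerically: x ≈ 3.2078 or x ≈ -0.2078

x = (9 + sqrt(105)) / 6 or x = (9 - sqrt(105)) / 6


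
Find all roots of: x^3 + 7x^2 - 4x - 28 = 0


Let p(x) = x^3 + 7x^2 - 4x - 28. By the rational root theorem (leading coefficient 1), any rational root is an integer divisor of 28: try ±1, ±2, ... in turn.
Test x = 1: value = -24 ≠ 0.
Test x = -1: value = -18 ≠ 0.
Test x = 2: value = 0 ✓, so (x - 2) is a factor.
Synthetic division by (x - 2): bring down 1; 1(2) + 7 = 9; 9(2) - 4 = 14; 14(2) - 28 = 0 → quotient x^2 + 9x + 14, remainder 0.
Solve the quadratic x^2 + 9x + 14 = 0: discriminant = 9^2 - 4(1)(14) = 81 - 56 = 25.
sqrt(25) = 5, so x = (-9 ± 5)/2: x = -2 or x = -7.
Collecting all roots found:

x = -7, x = -2, x = 2


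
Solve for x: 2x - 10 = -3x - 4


Starting with: 2x - 10 = -3x - 4
Move all x terms to left: (2 + 3)x = -4 + 10
Simplify: 5x = 6
Divide both sides by 5: x = 6/5

x = 6/5


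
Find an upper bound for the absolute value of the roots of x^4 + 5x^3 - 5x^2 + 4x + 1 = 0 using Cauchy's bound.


Cauchy's bound: all roots r satisfy |r| <= 1 + max(|a_i/a_n|) for i = 0,...,n-1
where a_n is the leading coefficient.

Coefficients: [1, 5, -5, 4, 1]
Leading coefficient a_n = 1
Ratios |a_i/a_n|: 5, 5, 4, 1
Maximum ratio: 5
Cauchy's bound: |r| <= 1 + 5 = 6

Upper bound = 6


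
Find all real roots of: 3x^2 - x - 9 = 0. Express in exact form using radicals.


Using the quadratic formula: x = (-b ± sqrt(b^2 - 4ac)) / (2a)
Here a = 3, b = -1, c = -9
Discriminant = b^2 - 4ac = (-1)^2 - 4(3)(-9) = 1 + 108 = 109
Since discriminant = 109 > 0, there are two real roots.
x = (1 ± sqrt(109)) / 6
Numerically: x ≈ 1.9067 or x ≈ -1.5734

x = (1 + sqrt(109)) / 6 or x = (1 - sqrt(109)) / 6


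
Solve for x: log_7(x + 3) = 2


Convert to exponential form: x + 3 = 7^2 = 49
x = 49 - 3 = 46
Check: log_7(46 + 3) = log_7(49) = log_7(49) = 2 ✓

x = 46


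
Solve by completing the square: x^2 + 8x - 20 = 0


Start: x^2 + 8x - 20 = 0
Move constant: x^2 + 8x = 20
Half of 8 is 4, squared is 16
Add 16 to both sides: x^2 + 8x + 16 = 36
(x + 4)^2 = 36
x + 4 = ±6
x = -4 + 6 = 2 or x = -4 - 6 = -10

x = -10, x = 2


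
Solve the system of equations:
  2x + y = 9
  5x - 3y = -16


Using Cramer's rule:
Determinant D = (2)(-3) - (5)(1) = -6 - 5 = -11
Dx = (9)(-3) - (-16)(1) = -27 + 16 = -11
Dy = (2)(-16) - (5)(9) = -32 - 45 = -77
x = Dx/D = -11/-11 = 1
y = Dy/D = -77/-11 = 7

x = 1, y = 7


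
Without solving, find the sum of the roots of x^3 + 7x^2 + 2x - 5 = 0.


By Vieta's formulas for x^3 + bx^2 + cx + d = 0:
  r1 + r2 + r3 = -b/a = -7
  r1*r2 + r1*r3 + r2*r3 = c/a = 2
  r1*r2*r3 = -d/a = 5


Sum = -7


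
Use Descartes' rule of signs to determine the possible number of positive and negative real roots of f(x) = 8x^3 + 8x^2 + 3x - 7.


Descartes' rule of signs:

For positive roots, count sign changes in f(x) = 8x^3 + 8x^2 + 3x - 7:
Signs of coefficients: +, +, +, -
Number of sign changes: 1
Possible positive real roots: 1

For negative roots, examine f(-x) = -8x^3 + 8x^2 - 3x - 7:
Signs of coefficients: -, +, -, -
Number of sign changes: 2
Possible negative real roots: 2, 0

Positive roots: 1; Negative roots: 2 or 0


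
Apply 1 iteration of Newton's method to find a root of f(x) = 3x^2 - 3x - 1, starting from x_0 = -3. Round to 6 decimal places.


Newton's method: x_(n+1) = x_n - f(x_n)/f'(x_n)
f(x) = 3x^2 - 3x - 1
f'(x) = 6x - 3

Iteration 1:
  f(-3.000000) = 35.000000
  f'(-3.000000) = -21.000000
  x_1 = -3.000000 - (35.000000)/(-21.000000) = -1.333333

x_1 = -1.333333


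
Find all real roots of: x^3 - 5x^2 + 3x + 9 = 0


Let p(x) = x^3 - 5x^2 + 3x + 9. By the rational root theorem (leading coefficient 1), any rational root is an integer divisor of 9: try ±1, ±2, ... in turn.
Test x = 1: value = 8 ≠ 0.
Test x = -1: value = 0 ✓, so (x + 1) is a factor.
Synthetic division by (x + 1): bring down 1; 1(-1) - 5 = -6; (-6)(-1) + 3 = 9; 9(-1) + 9 = 0 → quotient x^2 - 6x + 9, remainder 0.
Solve the quadratic x^2 - 6x + 9 = 0: discriminant = (-6)^2 - 4(1)(9) = 36 - 36 = 0.
Discriminant = 0, so a double root: x = 6/2 = 3.

x = -1, x = 3 (multiplicity 2)


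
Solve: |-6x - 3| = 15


An absolute value equation |expr| = 15 gives two cases:
Case 1: -6x - 3 = 15
  -6x = 18, so x = -3
Case 2: -6x - 3 = -15
  -6x = -12, so x = 2

x = -3, x = 2


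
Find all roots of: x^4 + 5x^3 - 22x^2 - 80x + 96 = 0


Let p(x) = x^4 + 5x^3 - 22x^2 - 80x + 96. By the rational root theorem (leading coefficient 1), any rational root is an integer divisor of 96: try ±1, ±2, ... in turn.
Test x = 1: value = 0 ✓, so (x - 1) is a factor.
Synthetic division by (x - 1): bring down 1; 1(1) + 5 = 6; 6(1) - 22 = -16; (-16)(1) - 80 = -96; (-96)(1) + 96 = 0 → quotient x^3 + 6x^2 - 16x - 96, remainder 0.
Continue with the quotient x^3 + 6x^2 - 16x - 96 (candidates must divide 96; re-test x = 1 first in case it repeats).
Test x = 1: value = -105 ≠ 0.
Test x = -1: value = -75 ≠ 0.
Test x = 2: value = -96 ≠ 0.
Test x = -2: value = -48 ≠ 0.
Test x = 3: value = -63 ≠ 0.
Test x = -3: value = -21 ≠ 0.
Test x = 4: value = 0 ✓, so (x - 4) is a factor.
Synthetic division by (x - 4): bring down 1; 1(4) + 6 = 10; 10(4) - 16 = 24; 24(4) - 96 = 0 → quotient x^2 + 10x + 24, remainder 0.
Solve the quadratic x^2 + 10x + 24 = 0: discriminant = 10^2 - 4(1)(24) = 100 - 96 = 4.
sqrt(4) = 2, so x = (-10 ± 2)/2: x = -4 or x = -6.
Collecting all roots found:

x = -6, x = -4, x = 1, x = 4


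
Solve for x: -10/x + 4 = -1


Subtract 4 from both sides: -10/x = -5
Multiply both sides by x: -10 = -5 * x
Divide by -5: x = 2

x = 2


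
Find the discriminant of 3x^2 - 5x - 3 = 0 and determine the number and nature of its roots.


For ax^2 + bx + c = 0, discriminant D = b^2 - 4ac
Here a = 3, b = -5, c = -3
D = (-5)^2 - 4(3)(-3) = 25 + 36 = 61

D = 61 > 0 but not a perfect square
The equation has 2 distinct real irrational roots.

Discriminant = 61, 2 distinct real irrational roots


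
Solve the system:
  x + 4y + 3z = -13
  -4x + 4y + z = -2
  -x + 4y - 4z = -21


Using Cramer's rule. Expand each determinant along the first row.
D  = 1*[4*(-4) - 1*4] - 4*[(-4)*(-4) - 1*(-1)] + 3*[(-4)*4 - 4*(-1)]
  = 1*(-20) - 4*(17) + 3*(-12) = -124
Dx = (-13)*[4*(-4) - 1*4] - 4*[(-2)*(-4) - 1*(-21)] + 3*[(-2)*4 - 4*(-21)]
  = (-13)*(-20) - 4*(29) + 3*(76) = 372
Dy = 1*[(-2)*(-4) - 1*(-21)] - (-13)*[(-4)*(-4) - 1*(-1)] + 3*[(-4)*(-21) - (-2)*(-1)]
  = 1*(29) - (-13)*(17) + 3*(82) = 496
Dz = 1*[4*(-21) - (-2)*4] - 4*[(-4)*(-21) - (-2)*(-1)] + (-13)*[(-4)*4 - 4*(-1)]
  = 1*(-76) - 4*(82) + (-13)*(-12) = -248
x = Dx/D = 372/-124 = -3, y = Dy/D = 496/-124 = -4, z = Dz/D = -248/-124 = 2
Check eq1: (1)(-3) + (4)(-4) + (3)(2) = -13 = -13 ✓
Check eq2: (-4)(-3) + (4)(-4) + (1)(2) = -2 = -2 ✓
Check eq3: (-1)(-3) + (4)(-4) + (-4)(2) = -21 = -21 ✓

x = -3, y = -4, z = 2


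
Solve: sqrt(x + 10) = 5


Square both sides: x + 10 = 5^2 = 25
x = 25 - 10 = 15
x = 15
Check: sqrt(1*15 + 10) = sqrt(25) = 5 ✓

x = 15


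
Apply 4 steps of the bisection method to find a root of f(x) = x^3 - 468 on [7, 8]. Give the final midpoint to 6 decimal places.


f(x) = x^3 - 468
f(7) = -125 < 0
f(8) = 44 > 0

Step 1: midpoint = (7.000000 + 8.000000)/2 = 7.500000
  f(7.500000) = -46.125000
  f(mid) < 0, so root is in [7.500000, 8.000000]

Step 2: midpoint = (7.500000 + 8.000000)/2 = 7.750000
  f(7.750000) = -2.515625
  f(mid) < 0, so root is in [7.750000, 8.000000]

Step 3: midpoint = (7.750000 + 8.000000)/2 = 7.875000
  f(7.875000) = 20.373047
  f(mid) > 0, so root is in [7.750000, 7.875000]

Step 4: midpoint = (7.750000 + 7.875000)/2 = 7.812500
  f(7.812500) = 8.837158
  f(mid) > 0, so root is in [7.750000, 7.812500]

midpoint = 7.812500


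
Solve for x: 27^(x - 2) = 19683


Express both sides with the same base.
19683 = 27^3
Since the bases match, equate exponents: x - 2 = 3
So x = 3 - (-2) = 5

x = 5


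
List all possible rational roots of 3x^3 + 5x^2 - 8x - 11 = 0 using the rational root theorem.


Rational root theorem: possible roots are ±p/q where:
  p divides the constant term (-11): p ∈ {1, 11}
  q divides the leading coefficient (3): q ∈ {1, 3}

All possible rational roots: -11, -11/3, -1, -1/3, 1/3, 1, 11/3, 11

-11, -11/3, -1, -1/3, 1/3, 1, 11/3, 11


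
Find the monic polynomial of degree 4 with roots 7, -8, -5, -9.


A monic polynomial with roots 7, -8, -5, -9 is:
p(x) = (x - 7)(x + 8)(x + 5)(x + 9)
After multiplying by (x - 7): x - 7
After multiplying by (x + 8): x^2 + x - 56
After multiplying by (x + 5): x^3 + 6x^2 - 51x - 280
After multiplying by (x + 9): x^4 + 15x^3 + 3x^2 - 739x - 2520

x^4 + 15x^3 + 3x^2 - 739x - 2520


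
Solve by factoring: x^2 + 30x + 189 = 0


We need two numbers that multiply to 189 and add to 30.
Those numbers are 9 and 21 (since 9 * 21 = 189 and 9 + 21 = 30).
So x^2 + 30x + 189 = (x + 9)(x + 21) = 0
Setting each factor to zero: x = -9 or x = -21

x = -21, x = -9


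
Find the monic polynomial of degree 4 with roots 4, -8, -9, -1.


A monic polynomial with roots 4, -8, -9, -1 is:
p(x) = (x - 4)(x + 8)(x + 9)(x + 1)
After multiplying by (x - 4): x - 4
After multiplying by (x + 8): x^2 + 4x - 32
After multiplying by (x + 9): x^3 + 13x^2 + 4x - 288
After multiplying by (x + 1): x^4 + 14x^3 + 17x^2 - 284x - 288

x^4 + 14x^3 + 17x^2 - 284x - 288


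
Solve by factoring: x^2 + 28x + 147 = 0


We need two numbers that multiply to 147 and add to 28.
Those numbers are 21 and 7 (since 21 * 7 = 147 and 21 + 7 = 28).
So x^2 + 28x + 147 = (x + 21)(x + 7) = 0
Setting each factor to zero: x = -21 or x = -7

x = -21, x = -7


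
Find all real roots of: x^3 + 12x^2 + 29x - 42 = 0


Let p(x) = x^3 + 12x^2 + 29x - 42. By the rational root theorem (leading coefficient 1), any rational root is an integer divisor of 42: try ±1, ±2, ... in turn.
Test x = 1: value = 0 ✓, so (x - 1) is a factor.
Synthetic division by (x - 1): bring down 1; 1(1) + 12 = 13; 13(1) + 29 = 42; 42(1) - 42 = 0 → quotient x^2 + 13x + 42, remainder 0.
Solve the quadratic x^2 + 13x + 42 = 0: discriminant = 13^2 - 4(1)(42) = 169 - 168 = 1.
sqrt(1) = 1, so x = (-13 ± 1)/2: x = -6 or x = -7.

x = -7, x = -6, x = 1


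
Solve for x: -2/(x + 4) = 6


Multiply both sides by (x + 4): -2 = 6(x + 4)
Distribute: -2 = 6x + 24
6x = -2 - 24 = -26
x = -13/3

x = -13/3


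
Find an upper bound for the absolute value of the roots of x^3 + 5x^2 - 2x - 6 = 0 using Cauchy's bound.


Cauchy's bound: all roots r satisfy |r| <= 1 + max(|a_i/a_n|) for i = 0,...,n-1
where a_n is the leading coefficient.

Coefficients: [1, 5, -2, -6]
Leading coefficient a_n = 1
Ratios |a_i/a_n|: 5, 2, 6
Maximum ratio: 6
Cauchy's bound: |r| <= 1 + 6 = 7

Upper bound = 7


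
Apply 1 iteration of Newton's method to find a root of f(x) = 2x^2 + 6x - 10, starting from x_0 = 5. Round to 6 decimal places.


Newton's method: x_(n+1) = x_n - f(x_n)/f'(x_n)
f(x) = 2x^2 + 6x - 10
f'(x) = 4x + 6

Iteration 1:
  f(5.000000) = 70.000000
  f'(5.000000) = 26.000000
  x_1 = 5.000000 - (70.000000)/(26.000000) = 2.307692

x_1 = 2.307692


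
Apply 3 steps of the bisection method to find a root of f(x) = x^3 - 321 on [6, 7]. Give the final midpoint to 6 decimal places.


f(x) = x^3 - 321
f(6) = -105 < 0
f(7) = 22 > 0

Step 1: midpoint = (6.000000 + 7.000000)/2 = 6.500000
  f(6.500000) = -46.375000
  f(mid) < 0, so root is in [6.500000, 7.000000]

Step 2: midpoint = (6.500000 + 7.000000)/2 = 6.750000
  f(6.750000) = -13.453125
  f(mid) < 0, so root is in [6.750000, 7.000000]

Step 3: midpoint = (6.750000 + 7.000000)/2 = 6.875000
  f(6.875000) = 3.951172
  f(mid) > 0, so root is in [6.750000, 6.875000]

midpoint = 6.875000


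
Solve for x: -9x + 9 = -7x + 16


Starting with: -9x + 9 = -7x + 16
Move all x terms to left: (-9 + 7)x = 16 - 9
Simplify: -2x = 7
Divide both sides by -2: x = -7/2

x = -7/2


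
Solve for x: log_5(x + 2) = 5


Convert to exponential form: x + 2 = 5^5 = 3125
x = 3125 - 2 = 3123
Check: log_5(3123 + 2) = log_5(3125) = log_5(3125) = 5 ✓

x = 3123


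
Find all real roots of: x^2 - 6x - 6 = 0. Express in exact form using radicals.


Using the quadratic formula: x = (-b ± sqrt(b^2 - 4ac)) / (2a)
Here a = 1, b = -6, c = -6
Discriminant = b^2 - 4ac = (-6)^2 - 4(1)(-6) = 36 + 24 = 60
Since discriminant = 60 > 0, there are two real roots.
x = (6 ± 2*sqrt(15)) / 2
Simplifying: x = 3 ± sqrt(15)
Numerically: x ≈ 6.8730 or x ≈ -0.8730

x = 3 + sqrt(15) or x = 3 - sqrt(15)


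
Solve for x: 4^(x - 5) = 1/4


Express both sides with the same base.
1/4 = 4^(-1)
Since the bases match, equate exponents: x - 5 = -1
So x = -1 - (-5) = 4

x = 4


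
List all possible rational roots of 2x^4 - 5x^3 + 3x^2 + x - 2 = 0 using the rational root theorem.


Rational root theorem: possible roots are ±p/q where:
  p divides the constant term (-2): p ∈ {1, 2}
  q divides the leading coefficient (2): q ∈ {1, 2}

All possible rational roots: -2, -1, -1/2, 1/2, 1, 2

-2, -1, -1/2, 1/2, 1, 2


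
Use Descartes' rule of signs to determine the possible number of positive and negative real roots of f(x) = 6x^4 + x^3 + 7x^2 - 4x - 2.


Descartes' rule of signs:

For positive roots, count sign changes in f(x) = 6x^4 + x^3 + 7x^2 - 4x - 2:
Signs of coefficients: +, +, +, -, -
Number of sign changes: 1
Possible positive real roots: 1

For negative roots, examine f(-x) = 6x^4 - x^3 + 7x^2 + 4x - 2:
Signs of coefficients: +, -, +, +, -
Number of sign changes: 3
Possible negative real roots: 3, 1

Positive roots: 1; Negative roots: 3 or 1


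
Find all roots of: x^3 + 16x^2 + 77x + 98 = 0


Let p(x) = x^3 + 16x^2 + 77x + 98. By the rational root theorem (leading coefficient 1), any rational root is an integer divisor of 98: try ±1, ±2, ... in turn.
Test x = 1: value = 192 ≠ 0.
Test x = -1: value = 36 ≠ 0.
Test x = 2: value = 324 ≠ 0.
Test x = -2: value = 0 ✓, so (x + 2) is a factor.
Synthetic division by (x + 2): bring down 1; 1(-2) + 16 = 14; 14(-2) + 77 = 49; 49(-2) + 98 = 0 → quotient x^2 + 14x + 49, remainder 0.
Solve the quadratic x^2 + 14x + 49 = 0: discriminant = 14^2 - 4(1)(49) = 196 - 196 = 0.
Discriminant = 0, so a double root: x = -14/2 = -7.
Collecting all roots found:

x = -7 (multiplicity 2), x = -2


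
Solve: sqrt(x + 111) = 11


Square both sides: x + 111 = 11^2 = 121
x = 121 - 111 = 10
x = 10
Check: sqrt(1*10 + 111) = sqrt(121) = 11 ✓

x = 10


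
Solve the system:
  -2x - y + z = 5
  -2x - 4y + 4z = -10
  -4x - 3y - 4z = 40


Using Cramer's rule. Expand each determinant along the first row.
D  = (-2)*[(-4)*(-4) - 4*(-3)] - (-1)*[(-2)*(-4) - 4*(-4)] + 1*[(-2)*(-3) - (-4)*(-4)]
  = (-2)*(28) - (-1)*(24) + 1*(-10) = -42
Dx = 5*[(-4)*(-4) - 4*(-3)] - (-1)*[(-10)*(-4) - 4*40] + 1*[(-10)*(-3) - (-4)*40]
  = 5*(28) - (-1)*(-120) + 1*(190) = 210
Dy = (-2)*[(-10)*(-4) - 4*40] - 5*[(-2)*(-4) - 4*(-4)] + 1*[(-2)*40 - (-10)*(-4)]
  = (-2)*(-120) - 5*(24) + 1*(-120) = 0
Dz = (-2)*[(-4)*40 - (-10)*(-3)] - (-1)*[(-2)*40 - (-10)*(-4)] + 5*[(-2)*(-3) - (-4)*(-4)]
  = (-2)*(-190) - (-1)*(-120) + 5*(-10) = 210
x = Dx/D = 210/-42 = -5, y = Dy/D = 0/-42 = 0, z = Dz/D = 210/-42 = -5
Check eq1: (-2)(-5) + (-1)(0) + (1)(-5) = 5 = 5 ✓
Check eq2: (-2)(-5) + (-4)(0) + (4)(-5) = -10 = -10 ✓
Check eq3: (-4)(-5) + (-3)(0) + (-4)(-5) = 40 = 40 ✓

x = -5, y = 0, z = -5


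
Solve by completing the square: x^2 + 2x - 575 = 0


Start: x^2 + 2x - 575 = 0
Move constant: x^2 + 2x = 575
Half of 2 is 1, squared is 1
Add 1 to both sides: x^2 + 2x + 1 = 576
(x + 1)^2 = 576
x + 1 = ±24
x = -1 + 24 = 23 or x = -1 - 24 = -25

x = -25, x = 23


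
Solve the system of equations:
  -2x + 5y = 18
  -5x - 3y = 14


Using Cramer's rule:
Determinant D = (-2)(-3) - (-5)(5) = 6 + 25 = 31
Dx = (18)(-3) - (14)(5) = -54 - 70 = -124
Dy = (-2)(14) - (-5)(18) = -28 + 90 = 62
x = Dx/D = -124/31 = -4
y = Dy/D = 62/31 = 2

x = -4, y = 2


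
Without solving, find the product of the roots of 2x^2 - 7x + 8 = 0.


By Vieta's formulas for ax^2 + bx + c = 0:
  Sum of roots = -b/a
  Product of roots = c/a

Here a = 2, b = -7, c = 8
Sum = -(-7)/2 = 7/2
Product = 8/2 = 4

Product = 4


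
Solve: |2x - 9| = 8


An absolute value equation |expr| = 8 gives two cases:
Case 1: 2x - 9 = 8
  2x = 17, so x = 17/2
Case 2: 2x - 9 = -8
  2x = 1, so x = 1/2

x = 1/2, x = 17/2
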